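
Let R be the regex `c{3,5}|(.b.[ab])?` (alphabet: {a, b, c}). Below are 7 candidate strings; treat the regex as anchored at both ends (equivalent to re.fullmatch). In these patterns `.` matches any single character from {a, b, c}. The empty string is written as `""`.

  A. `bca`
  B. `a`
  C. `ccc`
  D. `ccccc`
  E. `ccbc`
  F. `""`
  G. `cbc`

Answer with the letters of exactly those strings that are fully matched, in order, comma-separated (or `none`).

C, D, F

A. `bca` → no match
B. `a` → no match
C. `ccc` → match
D. `ccccc` → match
E. `ccbc` → no match
F. `""` → match
G. `cbc` → no match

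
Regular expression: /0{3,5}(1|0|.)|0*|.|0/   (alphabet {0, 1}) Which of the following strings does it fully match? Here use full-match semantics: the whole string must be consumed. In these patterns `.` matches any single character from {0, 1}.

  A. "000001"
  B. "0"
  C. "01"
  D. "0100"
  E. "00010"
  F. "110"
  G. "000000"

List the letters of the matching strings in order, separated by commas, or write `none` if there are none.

A → match
B → match
C → no match
D → no match
E → no match
F → no match
G → match

A, B, G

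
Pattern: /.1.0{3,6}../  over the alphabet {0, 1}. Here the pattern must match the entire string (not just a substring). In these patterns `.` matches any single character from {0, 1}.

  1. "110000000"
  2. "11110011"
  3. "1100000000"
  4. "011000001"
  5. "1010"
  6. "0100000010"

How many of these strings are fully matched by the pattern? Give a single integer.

4

1 → match
2 → no match
3 → match
4 → match
5 → no match
6 → match
Total matched: 4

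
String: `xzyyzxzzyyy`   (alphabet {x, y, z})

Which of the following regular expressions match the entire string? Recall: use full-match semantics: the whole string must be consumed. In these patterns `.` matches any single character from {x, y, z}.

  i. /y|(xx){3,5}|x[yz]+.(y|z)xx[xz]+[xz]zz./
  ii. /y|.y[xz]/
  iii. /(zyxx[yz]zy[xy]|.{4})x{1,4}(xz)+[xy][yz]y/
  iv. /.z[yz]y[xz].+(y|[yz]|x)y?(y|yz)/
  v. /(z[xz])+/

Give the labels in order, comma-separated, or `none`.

iv

i → no match
ii → no match
iii → no match
iv → match
v → no match — must start with `z`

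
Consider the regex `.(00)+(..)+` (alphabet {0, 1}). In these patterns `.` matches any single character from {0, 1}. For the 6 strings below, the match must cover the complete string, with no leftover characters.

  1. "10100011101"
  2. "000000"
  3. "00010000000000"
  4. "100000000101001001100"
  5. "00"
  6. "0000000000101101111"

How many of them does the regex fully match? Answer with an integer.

1 → no match
2 → no match
3 → no match
4 → match
5 → no match
6 → match
Total matched: 2

2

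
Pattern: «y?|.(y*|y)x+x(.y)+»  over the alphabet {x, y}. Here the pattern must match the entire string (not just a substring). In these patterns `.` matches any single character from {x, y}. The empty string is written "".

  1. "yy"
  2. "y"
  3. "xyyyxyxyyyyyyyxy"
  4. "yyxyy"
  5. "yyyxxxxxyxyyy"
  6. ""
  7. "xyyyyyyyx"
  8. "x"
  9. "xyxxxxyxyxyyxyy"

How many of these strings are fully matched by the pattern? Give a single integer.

3

1 → no match
2 → match
3 → no match
4 → no match
5 → match
6 → match
7 → no match
8 → no match
9 → no match
Total matched: 3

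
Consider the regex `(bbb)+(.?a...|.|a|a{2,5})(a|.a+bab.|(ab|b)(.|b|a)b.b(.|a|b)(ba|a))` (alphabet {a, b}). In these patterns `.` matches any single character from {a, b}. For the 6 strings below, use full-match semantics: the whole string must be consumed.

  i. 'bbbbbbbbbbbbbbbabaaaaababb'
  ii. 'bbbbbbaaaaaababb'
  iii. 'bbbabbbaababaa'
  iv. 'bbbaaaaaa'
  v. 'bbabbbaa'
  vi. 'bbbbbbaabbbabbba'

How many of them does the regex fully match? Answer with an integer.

4

i → match
ii → match
iii → no match
iv → match
v → no match — must start with 'bbb'
vi → match
Total matched: 4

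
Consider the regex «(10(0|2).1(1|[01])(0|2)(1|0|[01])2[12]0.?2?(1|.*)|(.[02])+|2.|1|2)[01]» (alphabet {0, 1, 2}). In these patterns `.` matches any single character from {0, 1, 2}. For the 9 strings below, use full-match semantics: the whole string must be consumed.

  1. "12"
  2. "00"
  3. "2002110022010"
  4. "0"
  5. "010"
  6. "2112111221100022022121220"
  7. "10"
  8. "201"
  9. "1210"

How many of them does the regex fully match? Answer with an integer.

1. "12" → no match
2. "00" → no match
3 → no match
4. "0" → no match
5. "010" → no match
6 → no match
7. "10" → match
8. "201" → match
9. "1210" → no match
Total matched: 2

2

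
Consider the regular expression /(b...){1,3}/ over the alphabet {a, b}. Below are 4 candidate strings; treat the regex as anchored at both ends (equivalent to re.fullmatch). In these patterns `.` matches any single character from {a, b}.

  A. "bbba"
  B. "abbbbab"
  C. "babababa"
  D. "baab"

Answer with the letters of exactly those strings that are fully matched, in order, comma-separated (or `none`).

A → match
B → no match — must start with "b"
C → match
D → match

A, C, D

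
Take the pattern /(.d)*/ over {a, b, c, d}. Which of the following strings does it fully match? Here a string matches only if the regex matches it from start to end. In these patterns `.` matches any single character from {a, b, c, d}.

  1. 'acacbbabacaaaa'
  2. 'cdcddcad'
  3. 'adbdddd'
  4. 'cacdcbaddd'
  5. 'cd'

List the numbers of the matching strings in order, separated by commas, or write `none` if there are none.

1 → no match
2. 'cdcddcad' → no match
3. 'adbdddd' → no match
4. 'cacdcbaddd' → no match
5. 'cd' → match

5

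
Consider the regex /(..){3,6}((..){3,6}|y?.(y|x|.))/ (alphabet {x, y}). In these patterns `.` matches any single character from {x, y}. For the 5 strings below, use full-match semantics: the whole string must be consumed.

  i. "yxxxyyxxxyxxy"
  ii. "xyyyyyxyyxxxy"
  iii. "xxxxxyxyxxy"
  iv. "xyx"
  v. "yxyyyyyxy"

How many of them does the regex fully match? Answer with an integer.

1

i → no match
ii → no match
iii → no match
iv → no match
v → match
Total matched: 1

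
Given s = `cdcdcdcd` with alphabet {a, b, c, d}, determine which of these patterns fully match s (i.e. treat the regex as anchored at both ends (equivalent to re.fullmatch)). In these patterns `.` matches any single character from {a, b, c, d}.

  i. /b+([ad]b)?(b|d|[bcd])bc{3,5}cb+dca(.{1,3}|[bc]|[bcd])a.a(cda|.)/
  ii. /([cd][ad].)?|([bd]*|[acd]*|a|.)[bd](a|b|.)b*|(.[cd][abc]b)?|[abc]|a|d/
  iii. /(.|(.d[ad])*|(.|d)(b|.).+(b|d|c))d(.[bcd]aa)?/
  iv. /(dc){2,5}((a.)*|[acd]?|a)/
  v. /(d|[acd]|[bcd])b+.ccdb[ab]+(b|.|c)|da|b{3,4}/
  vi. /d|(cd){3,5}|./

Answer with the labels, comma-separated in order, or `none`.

i → no match — must start with `b`
ii → no match
iii → match
iv → no match — must start with `dc`
v → no match
vi → match

iii, vi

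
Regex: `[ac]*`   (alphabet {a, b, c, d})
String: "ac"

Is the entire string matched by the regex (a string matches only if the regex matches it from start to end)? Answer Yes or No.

Yes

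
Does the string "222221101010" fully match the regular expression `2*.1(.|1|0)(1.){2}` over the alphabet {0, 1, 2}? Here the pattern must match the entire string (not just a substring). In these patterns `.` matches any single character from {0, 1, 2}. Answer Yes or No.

Yes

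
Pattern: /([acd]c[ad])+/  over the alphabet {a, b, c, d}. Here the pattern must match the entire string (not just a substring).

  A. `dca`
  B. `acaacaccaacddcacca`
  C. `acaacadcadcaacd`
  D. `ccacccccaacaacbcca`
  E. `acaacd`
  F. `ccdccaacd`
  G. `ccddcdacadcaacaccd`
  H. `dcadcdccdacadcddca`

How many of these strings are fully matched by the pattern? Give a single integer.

7

A → match
B → match
C → match
D → no match
E → match
F → match
G → match
H → match
Total matched: 7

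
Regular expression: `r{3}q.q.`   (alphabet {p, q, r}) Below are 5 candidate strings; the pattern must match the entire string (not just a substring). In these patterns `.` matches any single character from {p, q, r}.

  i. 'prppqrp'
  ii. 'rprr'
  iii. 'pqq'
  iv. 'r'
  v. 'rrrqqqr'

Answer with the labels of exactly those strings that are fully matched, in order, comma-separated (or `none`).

v

i → no match — must start with 'r'
ii → no match
iii → no match — must start with 'r'
iv → no match
v → match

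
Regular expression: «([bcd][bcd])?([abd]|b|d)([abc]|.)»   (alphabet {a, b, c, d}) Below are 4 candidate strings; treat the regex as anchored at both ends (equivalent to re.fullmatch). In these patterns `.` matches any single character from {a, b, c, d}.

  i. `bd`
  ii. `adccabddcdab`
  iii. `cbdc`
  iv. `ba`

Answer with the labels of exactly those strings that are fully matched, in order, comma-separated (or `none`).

i, iii, iv

i → match
ii → no match
iii → match
iv → match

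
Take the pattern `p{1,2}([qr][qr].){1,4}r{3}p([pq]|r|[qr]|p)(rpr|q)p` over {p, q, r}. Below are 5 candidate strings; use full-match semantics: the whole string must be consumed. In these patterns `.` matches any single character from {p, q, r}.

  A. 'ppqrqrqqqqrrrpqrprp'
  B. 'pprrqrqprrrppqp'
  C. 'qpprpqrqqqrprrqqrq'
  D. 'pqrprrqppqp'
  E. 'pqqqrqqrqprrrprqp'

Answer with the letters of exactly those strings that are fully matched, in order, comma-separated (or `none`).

B, E

A → no match
B → match
C → no match — must start with 'p'
D. 'pqrprrqppqp' → no match
E → match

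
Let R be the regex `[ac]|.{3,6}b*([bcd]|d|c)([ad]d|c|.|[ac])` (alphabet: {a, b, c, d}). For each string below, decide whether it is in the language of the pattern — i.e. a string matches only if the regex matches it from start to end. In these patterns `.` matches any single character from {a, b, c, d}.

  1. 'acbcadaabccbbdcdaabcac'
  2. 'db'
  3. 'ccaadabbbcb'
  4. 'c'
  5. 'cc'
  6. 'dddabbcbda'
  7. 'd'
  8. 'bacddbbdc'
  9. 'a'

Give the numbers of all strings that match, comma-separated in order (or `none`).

1 → no match
2. 'db' → no match
3. 'ccaadabbbcb' → match
4. 'c' → match
5. 'cc' → no match
6. 'dddabbcbda' → no match
7. 'd' → no match
8. 'bacddbbdc' → match
9. 'a' → match

3, 4, 8, 9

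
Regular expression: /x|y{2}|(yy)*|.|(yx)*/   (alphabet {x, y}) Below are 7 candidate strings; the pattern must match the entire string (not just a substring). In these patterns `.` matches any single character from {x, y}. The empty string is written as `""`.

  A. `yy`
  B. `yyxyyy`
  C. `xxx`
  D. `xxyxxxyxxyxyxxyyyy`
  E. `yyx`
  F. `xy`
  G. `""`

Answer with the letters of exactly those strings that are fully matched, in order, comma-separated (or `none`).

A → match
B → no match
C → no match
D → no match
E → no match
F → no match
G → match

A, G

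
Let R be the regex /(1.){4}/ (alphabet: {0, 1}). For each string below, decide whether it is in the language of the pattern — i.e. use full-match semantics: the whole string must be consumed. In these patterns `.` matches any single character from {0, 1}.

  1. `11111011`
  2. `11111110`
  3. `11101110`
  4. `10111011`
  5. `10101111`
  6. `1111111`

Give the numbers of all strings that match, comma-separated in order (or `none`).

1 → match
2 → match
3 → match
4 → match
5 → match
6 → no match

1, 2, 3, 4, 5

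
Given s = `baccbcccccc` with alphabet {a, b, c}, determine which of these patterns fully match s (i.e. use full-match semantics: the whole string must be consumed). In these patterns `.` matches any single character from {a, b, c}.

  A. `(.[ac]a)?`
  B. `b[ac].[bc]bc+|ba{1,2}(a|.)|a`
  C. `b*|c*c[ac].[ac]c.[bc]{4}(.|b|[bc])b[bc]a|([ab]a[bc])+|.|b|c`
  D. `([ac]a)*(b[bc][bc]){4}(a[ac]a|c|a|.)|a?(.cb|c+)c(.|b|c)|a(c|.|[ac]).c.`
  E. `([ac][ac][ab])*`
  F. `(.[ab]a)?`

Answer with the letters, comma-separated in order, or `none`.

A → no match
B → match
C → no match
D → no match
E → no match
F → no match

B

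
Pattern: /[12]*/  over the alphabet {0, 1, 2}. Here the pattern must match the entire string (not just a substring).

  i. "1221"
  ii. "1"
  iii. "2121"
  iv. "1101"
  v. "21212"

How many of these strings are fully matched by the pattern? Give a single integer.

i → match
ii → match
iii → match
iv → no match
v → match
Total matched: 4

4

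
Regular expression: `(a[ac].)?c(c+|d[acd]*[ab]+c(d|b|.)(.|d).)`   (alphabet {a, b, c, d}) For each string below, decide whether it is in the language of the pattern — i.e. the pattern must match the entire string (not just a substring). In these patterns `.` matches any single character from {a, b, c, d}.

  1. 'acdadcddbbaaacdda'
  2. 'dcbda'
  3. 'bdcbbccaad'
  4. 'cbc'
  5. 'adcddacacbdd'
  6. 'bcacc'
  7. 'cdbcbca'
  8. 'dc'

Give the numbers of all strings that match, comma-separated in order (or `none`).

7

1 → no match
2. 'dcbda' → no match
3. 'bdcbbccaad' → no match
4. 'cbc' → no match
5. 'adcddacacbdd' → no match
6. 'bcacc' → no match
7. 'cdbcbca' → match
8. 'dc' → no match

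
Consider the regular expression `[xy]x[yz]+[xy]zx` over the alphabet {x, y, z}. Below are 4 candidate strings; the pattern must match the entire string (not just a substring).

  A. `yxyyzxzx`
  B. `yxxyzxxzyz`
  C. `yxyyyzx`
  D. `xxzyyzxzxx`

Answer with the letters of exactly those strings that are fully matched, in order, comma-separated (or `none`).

A, C

A. `yxyyzxzx` → match
B. `yxxyzxxzyz` → no match — must end with `zx`
C. `yxyyyzx` → match
D. `xxzyyzxzxx` → no match — must end with `zx`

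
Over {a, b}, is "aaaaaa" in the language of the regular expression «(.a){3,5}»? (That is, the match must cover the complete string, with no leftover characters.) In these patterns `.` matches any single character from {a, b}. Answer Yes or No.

Yes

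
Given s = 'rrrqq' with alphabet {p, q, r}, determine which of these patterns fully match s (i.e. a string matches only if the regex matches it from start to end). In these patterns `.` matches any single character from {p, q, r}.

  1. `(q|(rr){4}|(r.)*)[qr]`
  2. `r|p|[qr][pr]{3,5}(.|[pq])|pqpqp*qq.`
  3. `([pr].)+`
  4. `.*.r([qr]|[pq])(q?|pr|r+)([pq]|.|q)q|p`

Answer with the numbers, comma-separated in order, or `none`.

1, 4

1 → match
2 → no match
3 → no match
4 → match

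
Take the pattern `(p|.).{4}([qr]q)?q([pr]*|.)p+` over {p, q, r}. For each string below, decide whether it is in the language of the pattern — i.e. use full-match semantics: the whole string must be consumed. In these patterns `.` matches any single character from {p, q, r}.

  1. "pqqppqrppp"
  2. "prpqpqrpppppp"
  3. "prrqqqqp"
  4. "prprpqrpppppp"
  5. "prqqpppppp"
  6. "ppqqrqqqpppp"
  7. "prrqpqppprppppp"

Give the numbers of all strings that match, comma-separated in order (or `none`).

1, 2, 3, 4, 6, 7

1 → match
2 → match
3 → match
4 → match
5 → no match
6 → match
7 → match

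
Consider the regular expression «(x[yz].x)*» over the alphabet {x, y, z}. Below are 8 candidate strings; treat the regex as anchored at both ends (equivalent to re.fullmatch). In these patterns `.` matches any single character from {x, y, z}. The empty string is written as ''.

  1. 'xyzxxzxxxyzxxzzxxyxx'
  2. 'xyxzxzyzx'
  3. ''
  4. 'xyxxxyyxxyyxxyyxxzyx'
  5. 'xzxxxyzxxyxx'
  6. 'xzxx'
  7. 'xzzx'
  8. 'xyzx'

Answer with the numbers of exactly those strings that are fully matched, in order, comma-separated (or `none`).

1 → match
2. 'xyxzxzyzx' → no match
3. '' → match
4 → match
5. 'xzxxxyzxxyxx' → match
6. 'xzxx' → match
7. 'xzzx' → match
8. 'xyzx' → match

1, 3, 4, 5, 6, 7, 8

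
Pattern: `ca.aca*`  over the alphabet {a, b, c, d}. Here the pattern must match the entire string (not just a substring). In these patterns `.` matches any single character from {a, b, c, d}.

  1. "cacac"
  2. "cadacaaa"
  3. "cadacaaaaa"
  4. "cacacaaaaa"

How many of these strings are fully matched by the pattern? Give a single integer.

4

1 → match
2 → match
3 → match
4 → match
Total matched: 4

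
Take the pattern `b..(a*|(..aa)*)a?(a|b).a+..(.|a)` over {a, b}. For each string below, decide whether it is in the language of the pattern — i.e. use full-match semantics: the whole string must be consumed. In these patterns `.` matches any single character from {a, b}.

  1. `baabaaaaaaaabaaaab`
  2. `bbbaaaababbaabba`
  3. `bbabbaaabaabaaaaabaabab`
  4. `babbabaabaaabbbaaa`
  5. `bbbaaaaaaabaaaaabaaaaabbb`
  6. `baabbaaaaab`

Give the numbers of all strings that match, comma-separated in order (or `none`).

1, 3, 6

1 → match
2 → no match
3 → match
4 → no match
5 → no match
6 → match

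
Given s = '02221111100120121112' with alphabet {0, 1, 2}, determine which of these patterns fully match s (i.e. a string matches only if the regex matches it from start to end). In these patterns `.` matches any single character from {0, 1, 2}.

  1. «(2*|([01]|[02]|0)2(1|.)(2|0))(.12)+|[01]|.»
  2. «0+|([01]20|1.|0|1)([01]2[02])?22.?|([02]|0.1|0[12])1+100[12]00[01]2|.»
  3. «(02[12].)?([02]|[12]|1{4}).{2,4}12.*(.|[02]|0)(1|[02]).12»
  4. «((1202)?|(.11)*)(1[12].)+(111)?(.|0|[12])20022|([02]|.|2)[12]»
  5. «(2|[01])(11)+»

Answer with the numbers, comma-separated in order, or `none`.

3

1 → no match
2 → no match
3 → match
4 → no match
5 → no match — must end with '11'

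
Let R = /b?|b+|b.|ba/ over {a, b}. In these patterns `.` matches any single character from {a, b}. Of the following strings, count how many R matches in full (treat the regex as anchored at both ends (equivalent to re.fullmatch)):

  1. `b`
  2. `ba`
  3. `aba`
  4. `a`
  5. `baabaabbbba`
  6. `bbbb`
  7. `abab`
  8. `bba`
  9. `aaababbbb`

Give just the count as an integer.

1. `b` → match
2. `ba` → match
3. `aba` → no match
4. `a` → no match
5. `baabaabbbba` → no match
6. `bbbb` → match
7. `abab` → no match
8. `bba` → no match
9. `aaababbbb` → no match
Total matched: 3

3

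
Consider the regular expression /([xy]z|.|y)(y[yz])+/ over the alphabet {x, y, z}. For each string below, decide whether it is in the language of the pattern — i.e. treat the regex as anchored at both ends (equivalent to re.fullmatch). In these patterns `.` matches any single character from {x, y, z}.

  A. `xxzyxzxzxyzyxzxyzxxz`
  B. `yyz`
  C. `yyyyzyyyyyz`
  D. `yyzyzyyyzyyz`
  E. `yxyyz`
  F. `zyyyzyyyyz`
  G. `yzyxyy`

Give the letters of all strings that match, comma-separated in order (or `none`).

B, C

A → no match
B. `yyz` → match
C. `yyyyzyyyyyz` → match
D. `yyzyzyyyzyyz` → no match
E. `yxyyz` → no match
F. `zyyyzyyyyz` → no match
G. `yzyxyy` → no match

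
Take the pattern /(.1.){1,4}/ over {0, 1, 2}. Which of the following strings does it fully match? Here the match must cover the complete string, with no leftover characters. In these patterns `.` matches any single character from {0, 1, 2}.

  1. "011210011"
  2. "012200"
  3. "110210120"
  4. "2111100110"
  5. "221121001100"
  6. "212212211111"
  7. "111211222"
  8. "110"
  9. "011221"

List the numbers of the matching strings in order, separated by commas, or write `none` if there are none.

1, 6, 8

1 → match
2 → no match
3 → no match
4 → no match
5 → no match
6 → match
7 → no match
8 → match
9 → no match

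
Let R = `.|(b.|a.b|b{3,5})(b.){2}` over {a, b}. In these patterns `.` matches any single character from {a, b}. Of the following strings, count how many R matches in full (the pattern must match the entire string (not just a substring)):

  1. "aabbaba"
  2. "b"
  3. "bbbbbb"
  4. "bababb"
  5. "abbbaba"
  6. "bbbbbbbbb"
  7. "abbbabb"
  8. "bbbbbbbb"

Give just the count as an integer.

8

1 → match
2 → match
3 → match
4 → match
5 → match
6 → match
7 → match
8 → match
Total matched: 8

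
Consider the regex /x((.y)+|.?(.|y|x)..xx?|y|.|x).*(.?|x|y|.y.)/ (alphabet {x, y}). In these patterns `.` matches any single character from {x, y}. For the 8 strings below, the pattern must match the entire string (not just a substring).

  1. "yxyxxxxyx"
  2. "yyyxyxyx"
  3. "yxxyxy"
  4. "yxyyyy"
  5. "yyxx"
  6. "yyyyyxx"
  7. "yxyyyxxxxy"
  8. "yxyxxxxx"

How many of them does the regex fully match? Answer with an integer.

0

1. "yxyxxxxyx" → no match — must start with "x"
2. "yyyxyxyx" → no match — must start with "x"
3. "yxxyxy" → no match — must start with "x"
4. "yxyyyy" → no match — must start with "x"
5. "yyxx" → no match — must start with "x"
6. "yyyyyxx" → no match — must start with "x"
7. "yxyyyxxxxy" → no match — must start with "x"
8. "yxyxxxxx" → no match — must start with "x"
Total matched: 0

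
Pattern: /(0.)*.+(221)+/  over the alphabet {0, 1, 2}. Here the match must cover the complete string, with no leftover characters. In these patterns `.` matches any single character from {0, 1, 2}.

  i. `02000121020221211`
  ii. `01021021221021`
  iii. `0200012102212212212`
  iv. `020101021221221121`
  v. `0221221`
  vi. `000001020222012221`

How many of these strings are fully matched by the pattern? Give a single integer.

2

i → no match — must end with `221`
ii → no match — must end with `221`
iii → no match — must end with `221`
iv → no match — must end with `221`
v → match
vi → match
Total matched: 2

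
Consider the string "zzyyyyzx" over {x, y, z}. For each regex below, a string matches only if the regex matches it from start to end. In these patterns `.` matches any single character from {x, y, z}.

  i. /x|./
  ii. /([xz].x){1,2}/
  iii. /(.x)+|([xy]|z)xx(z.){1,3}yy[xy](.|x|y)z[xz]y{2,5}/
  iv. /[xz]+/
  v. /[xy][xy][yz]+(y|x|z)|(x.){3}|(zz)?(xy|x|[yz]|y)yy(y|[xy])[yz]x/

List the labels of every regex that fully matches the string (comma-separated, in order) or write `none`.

i → no match
ii → no match
iii → no match
iv → no match
v → match

v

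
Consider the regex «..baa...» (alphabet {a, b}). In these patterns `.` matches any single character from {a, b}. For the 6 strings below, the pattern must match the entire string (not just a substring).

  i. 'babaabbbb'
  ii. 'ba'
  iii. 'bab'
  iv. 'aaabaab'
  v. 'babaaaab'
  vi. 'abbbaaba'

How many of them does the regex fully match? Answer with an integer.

i. 'babaabbbb' → no match
ii. 'ba' → no match
iii. 'bab' → no match
iv. 'aaabaab' → no match
v. 'babaaaab' → match
vi. 'abbbaaba' → no match
Total matched: 1

1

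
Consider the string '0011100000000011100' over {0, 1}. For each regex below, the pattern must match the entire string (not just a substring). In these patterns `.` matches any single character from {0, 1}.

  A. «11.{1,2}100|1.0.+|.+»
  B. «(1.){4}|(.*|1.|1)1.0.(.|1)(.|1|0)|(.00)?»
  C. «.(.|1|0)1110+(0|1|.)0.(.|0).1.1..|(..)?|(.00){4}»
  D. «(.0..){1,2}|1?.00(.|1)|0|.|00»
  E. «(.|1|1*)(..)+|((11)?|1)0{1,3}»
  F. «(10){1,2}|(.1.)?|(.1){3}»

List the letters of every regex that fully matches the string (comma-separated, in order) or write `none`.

A → match
B → no match
C → match
D → no match
E → match
F → no match

A, C, E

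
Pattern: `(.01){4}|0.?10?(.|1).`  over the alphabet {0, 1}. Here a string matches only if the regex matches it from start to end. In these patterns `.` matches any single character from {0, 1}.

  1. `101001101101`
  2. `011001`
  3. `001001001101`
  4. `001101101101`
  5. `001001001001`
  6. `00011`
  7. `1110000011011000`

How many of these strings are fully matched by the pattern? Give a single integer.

1 → match
2 → match
3 → match
4 → match
5 → match
6 → no match
7 → no match
Total matched: 5

5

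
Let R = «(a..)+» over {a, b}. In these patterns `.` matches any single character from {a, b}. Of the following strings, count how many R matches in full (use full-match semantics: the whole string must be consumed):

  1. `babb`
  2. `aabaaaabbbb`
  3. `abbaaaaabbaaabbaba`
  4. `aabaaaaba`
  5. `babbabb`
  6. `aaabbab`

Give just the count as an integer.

1. `babb` → no match — must start with `a`
2. `aabaaaabbbb` → no match
3 → no match
4. `aabaaaaba` → match
5. `babbabb` → no match — must start with `a`
6. `aaabbab` → no match
Total matched: 1

1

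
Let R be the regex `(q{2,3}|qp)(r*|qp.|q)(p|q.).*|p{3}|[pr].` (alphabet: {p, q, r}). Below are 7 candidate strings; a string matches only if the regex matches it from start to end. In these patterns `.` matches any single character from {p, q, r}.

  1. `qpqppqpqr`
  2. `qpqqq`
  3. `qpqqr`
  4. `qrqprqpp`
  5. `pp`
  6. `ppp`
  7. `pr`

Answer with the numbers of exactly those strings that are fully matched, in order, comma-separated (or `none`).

1, 2, 3, 5, 6, 7

1. `qpqppqpqr` → match
2. `qpqqq` → match
3. `qpqqr` → match
4. `qrqprqpp` → no match
5. `pp` → match
6. `ppp` → match
7. `pr` → match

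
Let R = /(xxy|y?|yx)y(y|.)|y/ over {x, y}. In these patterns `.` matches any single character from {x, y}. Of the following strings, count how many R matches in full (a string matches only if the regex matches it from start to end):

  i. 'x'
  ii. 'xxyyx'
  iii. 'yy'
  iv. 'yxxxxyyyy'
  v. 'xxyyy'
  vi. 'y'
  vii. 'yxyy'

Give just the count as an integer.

i → no match
ii → match
iii → match
iv → no match
v → match
vi → match
vii → match
Total matched: 5

5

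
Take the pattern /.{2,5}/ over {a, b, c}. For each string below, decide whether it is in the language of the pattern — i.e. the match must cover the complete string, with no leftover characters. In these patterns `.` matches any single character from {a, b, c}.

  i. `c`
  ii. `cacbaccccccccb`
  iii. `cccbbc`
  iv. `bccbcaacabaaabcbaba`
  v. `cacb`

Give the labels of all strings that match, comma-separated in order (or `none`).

v

i → no match
ii → no match
iii → no match
iv → no match
v → match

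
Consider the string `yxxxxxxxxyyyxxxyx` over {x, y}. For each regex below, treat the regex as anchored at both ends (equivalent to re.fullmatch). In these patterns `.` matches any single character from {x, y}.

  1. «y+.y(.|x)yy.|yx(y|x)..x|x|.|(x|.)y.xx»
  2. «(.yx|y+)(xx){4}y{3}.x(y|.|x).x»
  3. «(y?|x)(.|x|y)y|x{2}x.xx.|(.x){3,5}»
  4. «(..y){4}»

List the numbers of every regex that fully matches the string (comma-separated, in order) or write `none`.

1 → no match
2 → match
3 → no match
4 → no match — must end with `y`

2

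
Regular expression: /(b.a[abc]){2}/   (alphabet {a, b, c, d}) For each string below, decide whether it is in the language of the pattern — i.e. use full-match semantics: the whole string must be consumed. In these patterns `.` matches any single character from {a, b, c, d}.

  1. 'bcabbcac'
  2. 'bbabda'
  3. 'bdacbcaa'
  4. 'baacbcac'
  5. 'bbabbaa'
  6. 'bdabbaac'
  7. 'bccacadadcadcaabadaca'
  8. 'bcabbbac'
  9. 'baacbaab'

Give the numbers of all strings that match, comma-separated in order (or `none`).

1, 3, 4, 6, 8, 9

1 → match
2 → no match
3 → match
4 → match
5 → no match
6 → match
7 → no match
8 → match
9 → match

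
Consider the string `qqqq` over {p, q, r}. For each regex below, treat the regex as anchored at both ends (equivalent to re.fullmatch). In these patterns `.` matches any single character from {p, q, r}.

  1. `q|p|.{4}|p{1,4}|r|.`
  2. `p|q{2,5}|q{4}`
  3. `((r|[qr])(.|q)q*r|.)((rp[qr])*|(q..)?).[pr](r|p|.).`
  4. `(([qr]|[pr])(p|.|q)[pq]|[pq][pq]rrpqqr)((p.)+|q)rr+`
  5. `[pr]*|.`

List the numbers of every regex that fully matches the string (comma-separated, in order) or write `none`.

1, 2

1 → match
2 → match
3 → no match
4 → no match — must end with `r`
5 → no match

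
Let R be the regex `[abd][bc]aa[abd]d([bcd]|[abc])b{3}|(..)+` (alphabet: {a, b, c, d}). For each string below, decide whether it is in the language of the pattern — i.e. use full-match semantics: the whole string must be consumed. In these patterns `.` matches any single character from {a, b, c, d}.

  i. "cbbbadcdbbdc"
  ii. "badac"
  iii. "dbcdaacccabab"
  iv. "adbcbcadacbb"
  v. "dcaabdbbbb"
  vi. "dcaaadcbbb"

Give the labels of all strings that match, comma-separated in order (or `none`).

i, iv, v, vi

i. "cbbbadcdbbdc" → match
ii. "badac" → no match
iii → no match
iv. "adbcbcadacbb" → match
v. "dcaabdbbbb" → match
vi. "dcaaadcbbb" → match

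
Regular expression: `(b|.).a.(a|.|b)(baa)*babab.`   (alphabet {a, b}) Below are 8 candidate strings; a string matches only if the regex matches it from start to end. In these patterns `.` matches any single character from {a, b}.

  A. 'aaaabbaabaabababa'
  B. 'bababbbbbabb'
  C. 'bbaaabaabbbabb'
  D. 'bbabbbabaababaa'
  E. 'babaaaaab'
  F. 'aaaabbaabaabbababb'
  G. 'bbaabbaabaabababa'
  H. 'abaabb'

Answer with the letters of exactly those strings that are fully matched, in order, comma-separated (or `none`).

A → match
B → no match
C → no match
D → no match
E → no match
F → no match
G → match
H → no match

A, G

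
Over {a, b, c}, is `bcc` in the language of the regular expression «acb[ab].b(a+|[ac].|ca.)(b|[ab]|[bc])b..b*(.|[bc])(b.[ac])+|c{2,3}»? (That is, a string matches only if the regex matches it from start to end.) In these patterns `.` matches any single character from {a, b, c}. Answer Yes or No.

No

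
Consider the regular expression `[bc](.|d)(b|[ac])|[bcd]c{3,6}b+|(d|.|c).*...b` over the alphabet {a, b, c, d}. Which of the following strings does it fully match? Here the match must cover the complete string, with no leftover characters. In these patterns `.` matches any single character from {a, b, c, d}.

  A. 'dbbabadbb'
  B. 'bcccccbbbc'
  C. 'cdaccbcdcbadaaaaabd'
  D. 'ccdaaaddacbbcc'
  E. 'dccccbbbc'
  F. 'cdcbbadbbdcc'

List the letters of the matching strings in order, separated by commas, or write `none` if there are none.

A → match
B → no match
C → no match
D → no match
E → no match
F → no match

A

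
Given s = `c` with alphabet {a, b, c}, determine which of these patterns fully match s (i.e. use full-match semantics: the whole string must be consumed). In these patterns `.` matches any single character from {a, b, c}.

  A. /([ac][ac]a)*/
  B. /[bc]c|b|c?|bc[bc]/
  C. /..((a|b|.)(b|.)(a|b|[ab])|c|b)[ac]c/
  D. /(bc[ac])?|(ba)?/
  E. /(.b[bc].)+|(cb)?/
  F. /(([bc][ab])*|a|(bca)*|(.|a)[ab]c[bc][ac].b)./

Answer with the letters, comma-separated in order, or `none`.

B, F

A → no match
B → match
C → no match
D → no match
E → no match
F → match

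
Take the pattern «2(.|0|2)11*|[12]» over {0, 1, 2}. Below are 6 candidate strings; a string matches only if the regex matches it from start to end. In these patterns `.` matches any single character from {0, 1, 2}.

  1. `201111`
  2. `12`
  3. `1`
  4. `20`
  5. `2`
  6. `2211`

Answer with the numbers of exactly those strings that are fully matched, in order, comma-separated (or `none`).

1, 3, 5, 6

1 → match
2 → no match
3 → match
4 → no match
5 → match
6 → match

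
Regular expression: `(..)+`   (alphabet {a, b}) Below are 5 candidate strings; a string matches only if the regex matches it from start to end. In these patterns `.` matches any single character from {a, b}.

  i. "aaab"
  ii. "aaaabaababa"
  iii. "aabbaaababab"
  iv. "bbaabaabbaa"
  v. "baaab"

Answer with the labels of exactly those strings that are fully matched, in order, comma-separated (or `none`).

i, iii

i → match
ii → no match
iii → match
iv → no match
v → no match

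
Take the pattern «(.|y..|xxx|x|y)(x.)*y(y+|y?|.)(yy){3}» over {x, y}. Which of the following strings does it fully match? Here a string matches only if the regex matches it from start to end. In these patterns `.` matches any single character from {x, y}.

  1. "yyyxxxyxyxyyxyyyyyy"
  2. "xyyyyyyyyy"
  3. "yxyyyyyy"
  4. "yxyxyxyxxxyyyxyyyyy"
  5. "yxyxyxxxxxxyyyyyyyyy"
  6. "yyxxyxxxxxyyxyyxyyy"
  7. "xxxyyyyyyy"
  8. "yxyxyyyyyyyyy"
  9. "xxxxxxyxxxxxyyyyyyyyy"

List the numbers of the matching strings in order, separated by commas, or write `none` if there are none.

1, 2, 5, 7, 8, 9

1 → match
2 → match
3 → no match
4 → no match
5 → match
6 → no match
7 → match
8 → match
9 → match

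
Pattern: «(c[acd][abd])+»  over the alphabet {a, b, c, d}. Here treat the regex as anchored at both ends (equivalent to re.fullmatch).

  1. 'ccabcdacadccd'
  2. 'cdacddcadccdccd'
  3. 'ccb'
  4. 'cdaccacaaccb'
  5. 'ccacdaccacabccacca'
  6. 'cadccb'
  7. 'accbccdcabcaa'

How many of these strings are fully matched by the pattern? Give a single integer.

5

1 → no match
2 → match
3 → match
4 → match
5 → match
6 → match
7 → no match — must start with 'c'
Total matched: 5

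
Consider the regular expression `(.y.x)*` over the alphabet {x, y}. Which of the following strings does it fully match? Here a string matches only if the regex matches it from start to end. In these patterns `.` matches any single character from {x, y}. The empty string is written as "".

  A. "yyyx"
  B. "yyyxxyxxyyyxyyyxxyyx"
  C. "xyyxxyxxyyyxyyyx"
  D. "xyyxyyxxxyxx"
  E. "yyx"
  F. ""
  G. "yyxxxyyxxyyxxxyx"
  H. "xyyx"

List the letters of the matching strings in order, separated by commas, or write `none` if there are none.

A → match
B → match
C → match
D → match
E → no match
F → match
G → no match
H → match

A, B, C, D, F, H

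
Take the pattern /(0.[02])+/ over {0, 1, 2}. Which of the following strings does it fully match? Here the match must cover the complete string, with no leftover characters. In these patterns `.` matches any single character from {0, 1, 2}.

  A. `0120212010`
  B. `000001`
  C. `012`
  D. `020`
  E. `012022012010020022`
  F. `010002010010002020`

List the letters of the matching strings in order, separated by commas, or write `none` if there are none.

C, D, E, F

A. `0120212010` → no match
B. `000001` → no match
C. `012` → match
D. `020` → match
E → match
F → match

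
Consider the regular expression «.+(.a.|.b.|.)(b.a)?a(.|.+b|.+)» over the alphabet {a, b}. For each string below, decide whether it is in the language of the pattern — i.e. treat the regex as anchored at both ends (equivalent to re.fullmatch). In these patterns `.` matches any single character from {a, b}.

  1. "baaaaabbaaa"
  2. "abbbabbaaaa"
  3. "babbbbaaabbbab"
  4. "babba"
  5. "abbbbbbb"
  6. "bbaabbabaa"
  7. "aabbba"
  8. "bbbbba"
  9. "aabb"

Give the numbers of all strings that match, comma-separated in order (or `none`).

1, 2, 3, 6

1 → match
2 → match
3 → match
4 → no match
5 → no match
6 → match
7 → no match
8 → no match
9 → no match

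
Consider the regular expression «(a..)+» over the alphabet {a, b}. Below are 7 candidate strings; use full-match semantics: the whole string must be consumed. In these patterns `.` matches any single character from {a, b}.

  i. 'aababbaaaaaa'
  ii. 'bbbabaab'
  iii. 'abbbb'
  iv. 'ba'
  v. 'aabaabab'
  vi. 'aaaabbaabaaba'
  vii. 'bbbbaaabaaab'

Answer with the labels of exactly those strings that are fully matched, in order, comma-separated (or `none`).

i → match
ii → no match — must start with 'a'
iii → no match
iv → no match — must start with 'a'
v → no match
vi → no match
vii → no match — must start with 'a'

i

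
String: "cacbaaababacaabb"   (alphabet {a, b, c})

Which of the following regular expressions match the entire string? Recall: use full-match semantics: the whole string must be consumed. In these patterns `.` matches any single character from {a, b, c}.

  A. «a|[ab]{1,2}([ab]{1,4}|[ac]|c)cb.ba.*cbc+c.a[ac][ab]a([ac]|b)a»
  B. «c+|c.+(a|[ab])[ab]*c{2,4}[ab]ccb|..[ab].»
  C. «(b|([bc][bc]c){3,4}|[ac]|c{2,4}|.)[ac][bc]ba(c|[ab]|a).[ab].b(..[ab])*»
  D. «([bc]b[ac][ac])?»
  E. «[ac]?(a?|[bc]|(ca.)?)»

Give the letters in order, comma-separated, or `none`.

A → no match — must end with "a"
B → no match
C → match
D → no match
E → no match

C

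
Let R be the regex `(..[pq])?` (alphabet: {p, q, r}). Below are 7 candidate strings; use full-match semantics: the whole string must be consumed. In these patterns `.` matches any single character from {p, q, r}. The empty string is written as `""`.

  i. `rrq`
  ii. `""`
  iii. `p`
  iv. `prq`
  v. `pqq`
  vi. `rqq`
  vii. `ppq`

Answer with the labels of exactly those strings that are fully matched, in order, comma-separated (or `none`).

i → match
ii → match
iii → no match
iv → match
v → match
vi → match
vii → match

i, ii, iv, v, vi, vii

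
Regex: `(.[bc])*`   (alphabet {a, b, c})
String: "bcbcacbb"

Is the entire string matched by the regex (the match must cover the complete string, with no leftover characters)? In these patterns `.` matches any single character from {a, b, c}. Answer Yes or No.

Yes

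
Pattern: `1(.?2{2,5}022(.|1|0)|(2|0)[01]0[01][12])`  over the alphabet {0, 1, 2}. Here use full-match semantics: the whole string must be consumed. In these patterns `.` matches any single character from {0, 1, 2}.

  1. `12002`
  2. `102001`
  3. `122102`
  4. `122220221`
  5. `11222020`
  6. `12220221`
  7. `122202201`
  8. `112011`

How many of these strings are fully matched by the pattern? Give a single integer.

2

1 → no match
2 → no match
3 → no match
4 → match
5 → no match
6 → match
7 → no match
8 → no match
Total matched: 2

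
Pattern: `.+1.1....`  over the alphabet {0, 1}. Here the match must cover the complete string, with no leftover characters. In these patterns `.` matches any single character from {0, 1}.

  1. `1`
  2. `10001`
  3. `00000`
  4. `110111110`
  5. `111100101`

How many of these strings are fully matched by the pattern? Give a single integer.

1 → no match
2 → no match
3 → no match
4 → no match
5 → no match
Total matched: 0

0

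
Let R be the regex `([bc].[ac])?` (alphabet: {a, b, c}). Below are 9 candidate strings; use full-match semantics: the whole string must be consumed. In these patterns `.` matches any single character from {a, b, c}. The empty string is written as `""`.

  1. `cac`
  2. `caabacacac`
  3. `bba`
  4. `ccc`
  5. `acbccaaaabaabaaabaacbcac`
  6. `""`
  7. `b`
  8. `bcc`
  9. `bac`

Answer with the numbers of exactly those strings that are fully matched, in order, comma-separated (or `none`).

1 → match
2 → no match
3 → match
4 → match
5 → no match
6 → match
7 → no match
8 → match
9 → match

1, 3, 4, 6, 8, 9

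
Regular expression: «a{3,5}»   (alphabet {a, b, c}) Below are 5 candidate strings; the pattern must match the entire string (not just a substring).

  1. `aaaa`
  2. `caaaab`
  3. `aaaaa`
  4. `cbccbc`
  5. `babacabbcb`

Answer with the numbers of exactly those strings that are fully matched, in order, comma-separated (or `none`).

1, 3

1. `aaaa` → match
2. `caaaab` → no match — must start with `a`
3. `aaaaa` → match
4. `cbccbc` → no match — must start with `a`
5. `babacabbcb` → no match — must start with `a`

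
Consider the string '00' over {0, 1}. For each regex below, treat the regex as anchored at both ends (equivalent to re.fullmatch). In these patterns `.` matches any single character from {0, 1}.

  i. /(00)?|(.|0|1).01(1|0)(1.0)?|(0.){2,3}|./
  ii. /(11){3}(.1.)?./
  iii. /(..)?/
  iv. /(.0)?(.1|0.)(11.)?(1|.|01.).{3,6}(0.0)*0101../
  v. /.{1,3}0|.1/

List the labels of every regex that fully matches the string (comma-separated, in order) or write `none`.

i, iii, v

i → match
ii → no match — must start with '11'
iii → match
iv → no match
v → match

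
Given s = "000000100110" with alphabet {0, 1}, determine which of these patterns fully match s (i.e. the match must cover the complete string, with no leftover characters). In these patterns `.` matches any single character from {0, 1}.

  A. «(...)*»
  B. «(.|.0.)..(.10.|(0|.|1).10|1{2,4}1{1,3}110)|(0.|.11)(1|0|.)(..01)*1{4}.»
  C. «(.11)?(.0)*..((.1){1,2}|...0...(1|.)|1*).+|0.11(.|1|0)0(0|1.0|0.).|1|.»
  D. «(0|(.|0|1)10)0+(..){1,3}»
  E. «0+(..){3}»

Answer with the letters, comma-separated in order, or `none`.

A → match
B → no match
C → match
D → match
E → match

A, C, D, E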